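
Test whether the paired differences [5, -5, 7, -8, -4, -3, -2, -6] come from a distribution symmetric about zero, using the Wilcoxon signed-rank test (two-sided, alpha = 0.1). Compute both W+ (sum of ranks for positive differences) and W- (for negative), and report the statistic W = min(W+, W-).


Step 1: Drop any zero differences (none here) and take |d_i|.
|d| = [5, 5, 7, 8, 4, 3, 2, 6]
Step 2: Midrank |d_i| (ties get averaged ranks).
ranks: |5|->4.5, |5|->4.5, |7|->7, |8|->8, |4|->3, |3|->2, |2|->1, |6|->6
Step 3: Attach original signs; sum ranks with positive sign and with negative sign.
W+ = 4.5 + 7 = 11.5
W- = 4.5 + 8 + 3 + 2 + 1 + 6 = 24.5
(Check: W+ + W- = 36 should equal n(n+1)/2 = 36.)
Step 4: Test statistic W = min(W+, W-) = 11.5.
Step 5: Ties in |d|, so use the tie-corrected normal approximation.
        E[W] = n(n+1)/4 = 8*9/4 = 18.
        Tie groups: |d|=5 (t=2); sum(t^3 - t) = 6.
        Var[W] = n(n+1)(2n+1)/24 - sum(t^3-t)/48 = 1224/24 - 6/48 = 50.875.
        z = (W - E[W]) / sqrt(Var[W]) = (11.5 - 18) / 7.1327 = -0.9113.
        Two-sided p = 2*Phi(z) = 0.362138.
Step 6: alpha = 0.1. fail to reject H0.

W+ = 11.5, W- = 24.5, W = min = 11.5, p = 0.362138, fail to reject H0.


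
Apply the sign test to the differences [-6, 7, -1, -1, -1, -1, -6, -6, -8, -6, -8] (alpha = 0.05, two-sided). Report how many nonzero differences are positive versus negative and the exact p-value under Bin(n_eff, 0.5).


Step 1: Discard zero differences. Original n = 11; n_eff = number of nonzero differences = 11.
Nonzero differences (with sign): -6, +7, -1, -1, -1, -1, -6, -6, -8, -6, -8
Step 2: Count signs: positive = 1, negative = 10.
Step 3: Under H0: P(positive) = 0.5, so the number of positives S ~ Bin(11, 0.5).
Step 4: Two-sided exact p-value = sum of Bin(11,0.5) probabilities at or below the observed probability = 0.011719.
Step 5: alpha = 0.05. reject H0.

n_eff = 11, pos = 1, neg = 10, p = 0.011719, reject H0.


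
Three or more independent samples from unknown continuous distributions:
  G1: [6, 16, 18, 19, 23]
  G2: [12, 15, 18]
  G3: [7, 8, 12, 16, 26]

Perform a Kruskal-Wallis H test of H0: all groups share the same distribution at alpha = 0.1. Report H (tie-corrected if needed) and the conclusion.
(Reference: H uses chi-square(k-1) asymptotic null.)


Step 1: Combine all N = 13 observations and assign midranks.
sorted (value, group, rank): (6,G1,1), (7,G3,2), (8,G3,3), (12,G2,4.5), (12,G3,4.5), (15,G2,6), (16,G1,7.5), (16,G3,7.5), (18,G1,9.5), (18,G2,9.5), (19,G1,11), (23,G1,12), (26,G3,13)
Step 2: Sum ranks within each group.
R_1 = 41 (n_1 = 5)
R_2 = 20 (n_2 = 3)
R_3 = 30 (n_3 = 5)
Step 3: H = 12/(N(N+1)) * sum(R_i^2/n_i) - 3(N+1)
     = 12/(13*14) * (41^2/5 + 20^2/3 + 30^2/5) - 3*14
     = 0.065934 * 649.533 - 42
     = 0.826374.
Step 4: Ties present; correction factor C = 1 - 18/(13^3 - 13) = 0.991758. Corrected H = 0.826374 / 0.991758 = 0.833241.
Step 5: Under H0, H ~ chi^2(2); p-value = 0.659271.
Step 6: alpha = 0.1. fail to reject H0.

H = 0.8332, df = 2, p = 0.659271, fail to reject H0.


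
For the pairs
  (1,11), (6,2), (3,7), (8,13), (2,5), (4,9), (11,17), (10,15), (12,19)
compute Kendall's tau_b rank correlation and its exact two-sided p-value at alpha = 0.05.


Step 1: Enumerate the 36 unordered pairs (i,j) with i<j and classify each by sign(x_j-x_i) * sign(y_j-y_i).
  (1,2):dx=+5,dy=-9->D; (1,3):dx=+2,dy=-4->D; (1,4):dx=+7,dy=+2->C; (1,5):dx=+1,dy=-6->D
  (1,6):dx=+3,dy=-2->D; (1,7):dx=+10,dy=+6->C; (1,8):dx=+9,dy=+4->C; (1,9):dx=+11,dy=+8->C
  (2,3):dx=-3,dy=+5->D; (2,4):dx=+2,dy=+11->C; (2,5):dx=-4,dy=+3->D; (2,6):dx=-2,dy=+7->D
  (2,7):dx=+5,dy=+15->C; (2,8):dx=+4,dy=+13->C; (2,9):dx=+6,dy=+17->C; (3,4):dx=+5,dy=+6->C
  (3,5):dx=-1,dy=-2->C; (3,6):dx=+1,dy=+2->C; (3,7):dx=+8,dy=+10->C; (3,8):dx=+7,dy=+8->C
  (3,9):dx=+9,dy=+12->C; (4,5):dx=-6,dy=-8->C; (4,6):dx=-4,dy=-4->C; (4,7):dx=+3,dy=+4->C
  (4,8):dx=+2,dy=+2->C; (4,9):dx=+4,dy=+6->C; (5,6):dx=+2,dy=+4->C; (5,7):dx=+9,dy=+12->C
  (5,8):dx=+8,dy=+10->C; (5,9):dx=+10,dy=+14->C; (6,7):dx=+7,dy=+8->C; (6,8):dx=+6,dy=+6->C
  (6,9):dx=+8,dy=+10->C; (7,8):dx=-1,dy=-2->C; (7,9):dx=+1,dy=+2->C; (8,9):dx=+2,dy=+4->C
Step 2: C = 29, D = 7, total pairs = 36.
Step 3: tau = (C - D)/(n(n-1)/2) = (29 - 7)/36 = 0.611111.
Step 4: Exact two-sided p-value (enumerate n! = 362880 permutations of y under H0): p = 0.024741.
Step 5: alpha = 0.05. reject H0.

tau_b = 0.6111 (C=29, D=7), p = 0.024741, reject H0.


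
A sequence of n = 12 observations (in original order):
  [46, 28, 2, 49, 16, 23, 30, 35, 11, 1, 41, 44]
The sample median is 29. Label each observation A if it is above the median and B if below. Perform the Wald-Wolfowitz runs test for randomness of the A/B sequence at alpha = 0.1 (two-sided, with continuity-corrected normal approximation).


Step 1: Compute median = 29; label A = above, B = below.
Labels in order: ABBABBAABBAA  (n_A = 6, n_B = 6)
Step 2: Count runs R = 7.
Step 3: Under H0 (random ordering), E[R] = 2*n_A*n_B/(n_A+n_B) + 1 = 2*6*6/12 + 1 = 7.0000.
        Var[R] = 2*n_A*n_B*(2*n_A*n_B - n_A - n_B) / ((n_A+n_B)^2 * (n_A+n_B-1)) = 4320/1584 = 2.7273.
        SD[R] = 1.6514.
Step 4: R = E[R], so z = 0 with no continuity correction.
Step 5: Two-sided p-value via normal approximation = 2*(1 - Phi(|z|)) = 1.000000.
Step 6: alpha = 0.1. fail to reject H0.

R = 7, z = 0.0000, p = 1.000000, fail to reject H0.


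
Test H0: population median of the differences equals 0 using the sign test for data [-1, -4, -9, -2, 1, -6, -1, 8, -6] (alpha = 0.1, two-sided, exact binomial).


Step 1: Discard zero differences. Original n = 9; n_eff = number of nonzero differences = 9.
Nonzero differences (with sign): -1, -4, -9, -2, +1, -6, -1, +8, -6
Step 2: Count signs: positive = 2, negative = 7.
Step 3: Under H0: P(positive) = 0.5, so the number of positives S ~ Bin(9, 0.5).
Step 4: Two-sided exact p-value = sum of Bin(9,0.5) probabilities at or below the observed probability = 0.179688.
Step 5: alpha = 0.1. fail to reject H0.

n_eff = 9, pos = 2, neg = 7, p = 0.179688, fail to reject H0.


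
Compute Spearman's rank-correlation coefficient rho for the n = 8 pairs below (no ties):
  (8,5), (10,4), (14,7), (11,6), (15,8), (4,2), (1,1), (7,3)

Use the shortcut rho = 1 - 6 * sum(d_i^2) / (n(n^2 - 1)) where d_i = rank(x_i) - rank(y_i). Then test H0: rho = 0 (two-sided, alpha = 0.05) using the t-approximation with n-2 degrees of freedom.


Step 1: Rank x and y separately (midranks; no ties here).
rank(x): 8->4, 10->5, 14->7, 11->6, 15->8, 4->2, 1->1, 7->3
rank(y): 5->5, 4->4, 7->7, 6->6, 8->8, 2->2, 1->1, 3->3
Step 2: d_i = R_x(i) - R_y(i); compute d_i^2.
  (4-5)^2=1, (5-4)^2=1, (7-7)^2=0, (6-6)^2=0, (8-8)^2=0, (2-2)^2=0, (1-1)^2=0, (3-3)^2=0
sum(d^2) = 2.
Step 3: rho = 1 - 6*2 / (8*(8^2 - 1)) = 1 - 12/504 = 0.976190.
Step 4: Under H0, t = rho * sqrt((n-2)/(1-rho^2)) = 11.0235 ~ t(6).
Step 5: Two-sided p-value from the t-distribution with 6 df = 0.000033.
Step 6: alpha = 0.05. reject H0.

rho = 0.9762, p = 0.000033, reject H0 at alpha = 0.05.


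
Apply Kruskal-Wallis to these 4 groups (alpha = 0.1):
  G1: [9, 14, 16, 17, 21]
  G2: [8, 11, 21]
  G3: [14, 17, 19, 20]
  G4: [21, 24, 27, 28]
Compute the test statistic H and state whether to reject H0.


Step 1: Combine all N = 16 observations and assign midranks.
sorted (value, group, rank): (8,G2,1), (9,G1,2), (11,G2,3), (14,G1,4.5), (14,G3,4.5), (16,G1,6), (17,G1,7.5), (17,G3,7.5), (19,G3,9), (20,G3,10), (21,G1,12), (21,G2,12), (21,G4,12), (24,G4,14), (27,G4,15), (28,G4,16)
Step 2: Sum ranks within each group.
R_1 = 32 (n_1 = 5)
R_2 = 16 (n_2 = 3)
R_3 = 31 (n_3 = 4)
R_4 = 57 (n_4 = 4)
Step 3: H = 12/(N(N+1)) * sum(R_i^2/n_i) - 3(N+1)
     = 12/(16*17) * (32^2/5 + 16^2/3 + 31^2/4 + 57^2/4) - 3*17
     = 0.044118 * 1342.63 - 51
     = 8.233824.
Step 4: Ties present; correction factor C = 1 - 36/(16^3 - 16) = 0.991176. Corrected H = 8.233824 / 0.991176 = 8.307122.
Step 5: Under H0, H ~ chi^2(3); p-value = 0.040073.
Step 6: alpha = 0.1. reject H0.

H = 8.3071, df = 3, p = 0.040073, reject H0.


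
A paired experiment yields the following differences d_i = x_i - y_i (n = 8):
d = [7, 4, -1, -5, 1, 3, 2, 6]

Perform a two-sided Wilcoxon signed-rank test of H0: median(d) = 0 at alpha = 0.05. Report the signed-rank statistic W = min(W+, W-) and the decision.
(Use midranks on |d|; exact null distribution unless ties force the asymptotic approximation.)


Step 1: Drop any zero differences (none here) and take |d_i|.
|d| = [7, 4, 1, 5, 1, 3, 2, 6]
Step 2: Midrank |d_i| (ties get averaged ranks).
ranks: |7|->8, |4|->5, |1|->1.5, |5|->6, |1|->1.5, |3|->4, |2|->3, |6|->7
Step 3: Attach original signs; sum ranks with positive sign and with negative sign.
W+ = 8 + 5 + 1.5 + 4 + 3 + 7 = 28.5
W- = 1.5 + 6 = 7.5
(Check: W+ + W- = 36 should equal n(n+1)/2 = 36.)
Step 4: Test statistic W = min(W+, W-) = 7.5.
Step 5: Ties in |d|, so use the tie-corrected normal approximation.
        E[W] = n(n+1)/4 = 8*9/4 = 18.
        Tie groups: |d|=1 (t=2); sum(t^3 - t) = 6.
        Var[W] = n(n+1)(2n+1)/24 - sum(t^3-t)/48 = 1224/24 - 6/48 = 50.875.
        z = (W - E[W]) / sqrt(Var[W]) = (7.5 - 18) / 7.1327 = -1.4721.
        Two-sided p = 2*Phi(z) = 0.140994.
Step 6: alpha = 0.05. fail to reject H0.

W+ = 28.5, W- = 7.5, W = min = 7.5, p = 0.140994, fail to reject H0.


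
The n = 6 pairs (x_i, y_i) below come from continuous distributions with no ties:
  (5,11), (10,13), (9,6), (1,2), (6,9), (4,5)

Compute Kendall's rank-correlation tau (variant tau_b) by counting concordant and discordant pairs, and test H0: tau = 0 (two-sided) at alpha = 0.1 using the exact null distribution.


Step 1: Enumerate the 15 unordered pairs (i,j) with i<j and classify each by sign(x_j-x_i) * sign(y_j-y_i).
  (1,2):dx=+5,dy=+2->C; (1,3):dx=+4,dy=-5->D; (1,4):dx=-4,dy=-9->C; (1,5):dx=+1,dy=-2->D
  (1,6):dx=-1,dy=-6->C; (2,3):dx=-1,dy=-7->C; (2,4):dx=-9,dy=-11->C; (2,5):dx=-4,dy=-4->C
  (2,6):dx=-6,dy=-8->C; (3,4):dx=-8,dy=-4->C; (3,5):dx=-3,dy=+3->D; (3,6):dx=-5,dy=-1->C
  (4,5):dx=+5,dy=+7->C; (4,6):dx=+3,dy=+3->C; (5,6):dx=-2,dy=-4->C
Step 2: C = 12, D = 3, total pairs = 15.
Step 3: tau = (C - D)/(n(n-1)/2) = (12 - 3)/15 = 0.600000.
Step 4: Exact two-sided p-value (enumerate n! = 720 permutations of y under H0): p = 0.136111.
Step 5: alpha = 0.1. fail to reject H0.

tau_b = 0.6000 (C=12, D=3), p = 0.136111, fail to reject H0.


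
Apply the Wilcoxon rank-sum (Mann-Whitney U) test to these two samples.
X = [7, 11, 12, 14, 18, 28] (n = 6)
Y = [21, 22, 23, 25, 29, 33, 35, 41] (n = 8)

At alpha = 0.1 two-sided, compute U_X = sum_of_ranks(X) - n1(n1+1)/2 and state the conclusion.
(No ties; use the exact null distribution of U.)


Step 1: Combine and sort all 14 observations; assign midranks.
sorted (value, group): (7,X), (11,X), (12,X), (14,X), (18,X), (21,Y), (22,Y), (23,Y), (25,Y), (28,X), (29,Y), (33,Y), (35,Y), (41,Y)
ranks: 7->1, 11->2, 12->3, 14->4, 18->5, 21->6, 22->7, 23->8, 25->9, 28->10, 29->11, 33->12, 35->13, 41->14
Step 2: Rank sum for X: R1 = 1 + 2 + 3 + 4 + 5 + 10 = 25.
Step 3: U_X = R1 - n1(n1+1)/2 = 25 - 6*7/2 = 25 - 21 = 4.
       U_Y = n1*n2 - U_X = 48 - 4 = 44.
Step 4: No ties, so the exact null distribution of U (based on enumerating the C(14,6) = 3003 equally likely rank assignments) gives the two-sided p-value.
Step 5: p-value = 0.007992; compare to alpha = 0.1. reject H0.

U_X = 4, p = 0.007992, reject H0 at alpha = 0.1.


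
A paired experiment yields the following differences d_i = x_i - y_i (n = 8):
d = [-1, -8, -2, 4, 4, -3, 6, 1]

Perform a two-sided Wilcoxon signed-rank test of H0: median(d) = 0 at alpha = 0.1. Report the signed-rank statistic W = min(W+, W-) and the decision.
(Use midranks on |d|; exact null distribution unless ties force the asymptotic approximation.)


Step 1: Drop any zero differences (none here) and take |d_i|.
|d| = [1, 8, 2, 4, 4, 3, 6, 1]
Step 2: Midrank |d_i| (ties get averaged ranks).
ranks: |1|->1.5, |8|->8, |2|->3, |4|->5.5, |4|->5.5, |3|->4, |6|->7, |1|->1.5
Step 3: Attach original signs; sum ranks with positive sign and with negative sign.
W+ = 5.5 + 5.5 + 7 + 1.5 = 19.5
W- = 1.5 + 8 + 3 + 4 = 16.5
(Check: W+ + W- = 36 should equal n(n+1)/2 = 36.)
Step 4: Test statistic W = min(W+, W-) = 16.5.
Step 5: Ties in |d|, so use the tie-corrected normal approximation.
        E[W] = n(n+1)/4 = 8*9/4 = 18.
        Tie groups: |d|=1 (t=2), |d|=4 (t=2); sum(t^3 - t) = 12.
        Var[W] = n(n+1)(2n+1)/24 - sum(t^3-t)/48 = 1224/24 - 12/48 = 50.75.
        z = (W - E[W]) / sqrt(Var[W]) = (16.5 - 18) / 7.1239 = -0.2106.
        Two-sided p = 2*Phi(z) = 0.833232.
Step 6: alpha = 0.1. fail to reject H0.

W+ = 19.5, W- = 16.5, W = min = 16.5, p = 0.833232, fail to reject H0.


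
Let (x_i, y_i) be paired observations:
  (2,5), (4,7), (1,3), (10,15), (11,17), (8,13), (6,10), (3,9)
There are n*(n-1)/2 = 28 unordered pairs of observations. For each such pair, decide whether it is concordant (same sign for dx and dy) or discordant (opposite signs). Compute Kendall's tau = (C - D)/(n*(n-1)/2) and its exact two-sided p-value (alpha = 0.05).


Step 1: Enumerate the 28 unordered pairs (i,j) with i<j and classify each by sign(x_j-x_i) * sign(y_j-y_i).
  (1,2):dx=+2,dy=+2->C; (1,3):dx=-1,dy=-2->C; (1,4):dx=+8,dy=+10->C; (1,5):dx=+9,dy=+12->C
  (1,6):dx=+6,dy=+8->C; (1,7):dx=+4,dy=+5->C; (1,8):dx=+1,dy=+4->C; (2,3):dx=-3,dy=-4->C
  (2,4):dx=+6,dy=+8->C; (2,5):dx=+7,dy=+10->C; (2,6):dx=+4,dy=+6->C; (2,7):dx=+2,dy=+3->C
  (2,8):dx=-1,dy=+2->D; (3,4):dx=+9,dy=+12->C; (3,5):dx=+10,dy=+14->C; (3,6):dx=+7,dy=+10->C
  (3,7):dx=+5,dy=+7->C; (3,8):dx=+2,dy=+6->C; (4,5):dx=+1,dy=+2->C; (4,6):dx=-2,dy=-2->C
  (4,7):dx=-4,dy=-5->C; (4,8):dx=-7,dy=-6->C; (5,6):dx=-3,dy=-4->C; (5,7):dx=-5,dy=-7->C
  (5,8):dx=-8,dy=-8->C; (6,7):dx=-2,dy=-3->C; (6,8):dx=-5,dy=-4->C; (7,8):dx=-3,dy=-1->C
Step 2: C = 27, D = 1, total pairs = 28.
Step 3: tau = (C - D)/(n(n-1)/2) = (27 - 1)/28 = 0.928571.
Step 4: Exact two-sided p-value (enumerate n! = 40320 permutations of y under H0): p = 0.000397.
Step 5: alpha = 0.05. reject H0.

tau_b = 0.9286 (C=27, D=1), p = 0.000397, reject H0.


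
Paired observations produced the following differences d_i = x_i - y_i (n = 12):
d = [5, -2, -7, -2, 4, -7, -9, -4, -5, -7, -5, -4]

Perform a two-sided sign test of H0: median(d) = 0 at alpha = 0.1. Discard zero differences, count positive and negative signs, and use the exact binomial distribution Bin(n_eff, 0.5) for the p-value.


Step 1: Discard zero differences. Original n = 12; n_eff = number of nonzero differences = 12.
Nonzero differences (with sign): +5, -2, -7, -2, +4, -7, -9, -4, -5, -7, -5, -4
Step 2: Count signs: positive = 2, negative = 10.
Step 3: Under H0: P(positive) = 0.5, so the number of positives S ~ Bin(12, 0.5).
Step 4: Two-sided exact p-value = sum of Bin(12,0.5) probabilities at or below the observed probability = 0.038574.
Step 5: alpha = 0.1. reject H0.

n_eff = 12, pos = 2, neg = 10, p = 0.038574, reject H0.


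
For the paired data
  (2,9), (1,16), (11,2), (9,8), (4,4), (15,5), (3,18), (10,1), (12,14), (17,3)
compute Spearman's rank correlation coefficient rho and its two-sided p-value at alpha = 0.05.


Step 1: Rank x and y separately (midranks; no ties here).
rank(x): 2->2, 1->1, 11->7, 9->5, 4->4, 15->9, 3->3, 10->6, 12->8, 17->10
rank(y): 9->7, 16->9, 2->2, 8->6, 4->4, 5->5, 18->10, 1->1, 14->8, 3->3
Step 2: d_i = R_x(i) - R_y(i); compute d_i^2.
  (2-7)^2=25, (1-9)^2=64, (7-2)^2=25, (5-6)^2=1, (4-4)^2=0, (9-5)^2=16, (3-10)^2=49, (6-1)^2=25, (8-8)^2=0, (10-3)^2=49
sum(d^2) = 254.
Step 3: rho = 1 - 6*254 / (10*(10^2 - 1)) = 1 - 1524/990 = -0.539394.
Step 4: Under H0, t = rho * sqrt((n-2)/(1-rho^2)) = -1.8118 ~ t(8).
Step 5: Two-sided p-value from the t-distribution with 8 df = 0.107593.
Step 6: alpha = 0.05. fail to reject H0.

rho = -0.5394, p = 0.107593, fail to reject H0 at alpha = 0.05.


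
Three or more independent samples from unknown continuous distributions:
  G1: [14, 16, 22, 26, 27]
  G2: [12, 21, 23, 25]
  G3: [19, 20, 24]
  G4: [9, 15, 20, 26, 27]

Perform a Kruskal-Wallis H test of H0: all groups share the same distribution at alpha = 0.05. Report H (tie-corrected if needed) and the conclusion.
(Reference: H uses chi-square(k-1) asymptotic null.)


Step 1: Combine all N = 17 observations and assign midranks.
sorted (value, group, rank): (9,G4,1), (12,G2,2), (14,G1,3), (15,G4,4), (16,G1,5), (19,G3,6), (20,G3,7.5), (20,G4,7.5), (21,G2,9), (22,G1,10), (23,G2,11), (24,G3,12), (25,G2,13), (26,G1,14.5), (26,G4,14.5), (27,G1,16.5), (27,G4,16.5)
Step 2: Sum ranks within each group.
R_1 = 49 (n_1 = 5)
R_2 = 35 (n_2 = 4)
R_3 = 25.5 (n_3 = 3)
R_4 = 43.5 (n_4 = 5)
Step 3: H = 12/(N(N+1)) * sum(R_i^2/n_i) - 3(N+1)
     = 12/(17*18) * (49^2/5 + 35^2/4 + 25.5^2/3 + 43.5^2/5) - 3*18
     = 0.039216 * 1381.65 - 54
     = 0.182353.
Step 4: Ties present; correction factor C = 1 - 18/(17^3 - 17) = 0.996324. Corrected H = 0.182353 / 0.996324 = 0.183026.
Step 5: Under H0, H ~ chi^2(3); p-value = 0.980282.
Step 6: alpha = 0.05. fail to reject H0.

H = 0.1830, df = 3, p = 0.980282, fail to reject H0.


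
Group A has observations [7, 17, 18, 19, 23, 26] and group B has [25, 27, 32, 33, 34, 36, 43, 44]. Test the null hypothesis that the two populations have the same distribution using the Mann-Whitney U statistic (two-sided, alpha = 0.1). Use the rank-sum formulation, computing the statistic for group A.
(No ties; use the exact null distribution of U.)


Step 1: Combine and sort all 14 observations; assign midranks.
sorted (value, group): (7,X), (17,X), (18,X), (19,X), (23,X), (25,Y), (26,X), (27,Y), (32,Y), (33,Y), (34,Y), (36,Y), (43,Y), (44,Y)
ranks: 7->1, 17->2, 18->3, 19->4, 23->5, 25->6, 26->7, 27->8, 32->9, 33->10, 34->11, 36->12, 43->13, 44->14
Step 2: Rank sum for X: R1 = 1 + 2 + 3 + 4 + 5 + 7 = 22.
Step 3: U_X = R1 - n1(n1+1)/2 = 22 - 6*7/2 = 22 - 21 = 1.
       U_Y = n1*n2 - U_X = 48 - 1 = 47.
Step 4: No ties, so the exact null distribution of U (based on enumerating the C(14,6) = 3003 equally likely rank assignments) gives the two-sided p-value.
Step 5: p-value = 0.001332; compare to alpha = 0.1. reject H0.

U_X = 1, p = 0.001332, reject H0 at alpha = 0.1.


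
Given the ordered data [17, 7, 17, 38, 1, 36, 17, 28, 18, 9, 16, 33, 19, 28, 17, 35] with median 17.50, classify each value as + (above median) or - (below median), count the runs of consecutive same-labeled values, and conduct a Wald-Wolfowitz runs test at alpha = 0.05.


Step 1: Compute median = 17.50; label A = above, B = below.
Labels in order: BBBABABAABBAAABA  (n_A = 8, n_B = 8)
Step 2: Count runs R = 10.
Step 3: Under H0 (random ordering), E[R] = 2*n_A*n_B/(n_A+n_B) + 1 = 2*8*8/16 + 1 = 9.0000.
        Var[R] = 2*n_A*n_B*(2*n_A*n_B - n_A - n_B) / ((n_A+n_B)^2 * (n_A+n_B-1)) = 14336/3840 = 3.7333.
        SD[R] = 1.9322.
Step 4: Continuity-corrected z = (R - 0.5 - E[R]) / SD[R] = (10 - 0.5 - 9.0000) / 1.9322 = 0.2588.
Step 5: Two-sided p-value via normal approximation = 2*(1 - Phi(|z|)) = 0.795809.
Step 6: alpha = 0.05. fail to reject H0.

R = 10, z = 0.2588, p = 0.795809, fail to reject H0.


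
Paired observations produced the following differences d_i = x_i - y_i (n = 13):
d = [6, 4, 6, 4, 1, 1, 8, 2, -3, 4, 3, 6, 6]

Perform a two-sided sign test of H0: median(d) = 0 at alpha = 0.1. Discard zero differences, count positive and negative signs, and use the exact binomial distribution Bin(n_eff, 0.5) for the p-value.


Step 1: Discard zero differences. Original n = 13; n_eff = number of nonzero differences = 13.
Nonzero differences (with sign): +6, +4, +6, +4, +1, +1, +8, +2, -3, +4, +3, +6, +6
Step 2: Count signs: positive = 12, negative = 1.
Step 3: Under H0: P(positive) = 0.5, so the number of positives S ~ Bin(13, 0.5).
Step 4: Two-sided exact p-value = sum of Bin(13,0.5) probabilities at or below the observed probability = 0.003418.
Step 5: alpha = 0.1. reject H0.

n_eff = 13, pos = 12, neg = 1, p = 0.003418, reject H0.


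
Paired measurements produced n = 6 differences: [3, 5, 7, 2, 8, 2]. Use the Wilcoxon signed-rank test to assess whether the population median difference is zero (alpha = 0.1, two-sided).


Step 1: Drop any zero differences (none here) and take |d_i|.
|d| = [3, 5, 7, 2, 8, 2]
Step 2: Midrank |d_i| (ties get averaged ranks).
ranks: |3|->3, |5|->4, |7|->5, |2|->1.5, |8|->6, |2|->1.5
Step 3: Attach original signs; sum ranks with positive sign and with negative sign.
W+ = 3 + 4 + 5 + 1.5 + 6 + 1.5 = 21
W- = 0 = 0
(Check: W+ + W- = 21 should equal n(n+1)/2 = 21.)
Step 4: Test statistic W = min(W+, W-) = 0.
Step 5: Ties in |d|, so use the tie-corrected normal approximation.
        E[W] = n(n+1)/4 = 6*7/4 = 10.5.
        Tie groups: |d|=2 (t=2); sum(t^3 - t) = 6.
        Var[W] = n(n+1)(2n+1)/24 - sum(t^3-t)/48 = 546/24 - 6/48 = 22.625.
        z = (W - E[W]) / sqrt(Var[W]) = (0 - 10.5) / 4.7566 = -2.2075.
        Two-sided p = 2*Phi(z) = 0.027281.
Step 6: alpha = 0.1. reject H0.

W+ = 21, W- = 0, W = min = 0, p = 0.027281, reject H0.


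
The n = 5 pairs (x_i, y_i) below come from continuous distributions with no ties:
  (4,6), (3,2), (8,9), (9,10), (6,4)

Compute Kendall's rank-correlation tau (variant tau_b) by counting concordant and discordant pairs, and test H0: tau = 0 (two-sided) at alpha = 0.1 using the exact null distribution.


Step 1: Enumerate the 10 unordered pairs (i,j) with i<j and classify each by sign(x_j-x_i) * sign(y_j-y_i).
  (1,2):dx=-1,dy=-4->C; (1,3):dx=+4,dy=+3->C; (1,4):dx=+5,dy=+4->C; (1,5):dx=+2,dy=-2->D
  (2,3):dx=+5,dy=+7->C; (2,4):dx=+6,dy=+8->C; (2,5):dx=+3,dy=+2->C; (3,4):dx=+1,dy=+1->C
  (3,5):dx=-2,dy=-5->C; (4,5):dx=-3,dy=-6->C
Step 2: C = 9, D = 1, total pairs = 10.
Step 3: tau = (C - D)/(n(n-1)/2) = (9 - 1)/10 = 0.800000.
Step 4: Exact two-sided p-value (enumerate n! = 120 permutations of y under H0): p = 0.083333.
Step 5: alpha = 0.1. reject H0.

tau_b = 0.8000 (C=9, D=1), p = 0.083333, reject H0.


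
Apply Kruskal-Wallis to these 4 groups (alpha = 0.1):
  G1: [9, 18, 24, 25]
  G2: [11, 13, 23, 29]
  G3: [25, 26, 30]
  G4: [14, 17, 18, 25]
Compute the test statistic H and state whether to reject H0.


Step 1: Combine all N = 15 observations and assign midranks.
sorted (value, group, rank): (9,G1,1), (11,G2,2), (13,G2,3), (14,G4,4), (17,G4,5), (18,G1,6.5), (18,G4,6.5), (23,G2,8), (24,G1,9), (25,G1,11), (25,G3,11), (25,G4,11), (26,G3,13), (29,G2,14), (30,G3,15)
Step 2: Sum ranks within each group.
R_1 = 27.5 (n_1 = 4)
R_2 = 27 (n_2 = 4)
R_3 = 39 (n_3 = 3)
R_4 = 26.5 (n_4 = 4)
Step 3: H = 12/(N(N+1)) * sum(R_i^2/n_i) - 3(N+1)
     = 12/(15*16) * (27.5^2/4 + 27^2/4 + 39^2/3 + 26.5^2/4) - 3*16
     = 0.050000 * 1053.88 - 48
     = 4.693750.
Step 4: Ties present; correction factor C = 1 - 30/(15^3 - 15) = 0.991071. Corrected H = 4.693750 / 0.991071 = 4.736036.
Step 5: Under H0, H ~ chi^2(3); p-value = 0.192178.
Step 6: alpha = 0.1. fail to reject H0.

H = 4.7360, df = 3, p = 0.192178, fail to reject H0.


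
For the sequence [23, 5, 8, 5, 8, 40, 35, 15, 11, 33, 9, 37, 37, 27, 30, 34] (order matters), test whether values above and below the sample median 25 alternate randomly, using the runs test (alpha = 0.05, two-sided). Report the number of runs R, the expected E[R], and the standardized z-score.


Step 1: Compute median = 25; label A = above, B = below.
Labels in order: BBBBBAABBABAAAAA  (n_A = 8, n_B = 8)
Step 2: Count runs R = 6.
Step 3: Under H0 (random ordering), E[R] = 2*n_A*n_B/(n_A+n_B) + 1 = 2*8*8/16 + 1 = 9.0000.
        Var[R] = 2*n_A*n_B*(2*n_A*n_B - n_A - n_B) / ((n_A+n_B)^2 * (n_A+n_B-1)) = 14336/3840 = 3.7333.
        SD[R] = 1.9322.
Step 4: Continuity-corrected z = (R + 0.5 - E[R]) / SD[R] = (6 + 0.5 - 9.0000) / 1.9322 = -1.2939.
Step 5: Two-sided p-value via normal approximation = 2*(1 - Phi(|z|)) = 0.195709.
Step 6: alpha = 0.05. fail to reject H0.

R = 6, z = -1.2939, p = 0.195709, fail to reject H0.


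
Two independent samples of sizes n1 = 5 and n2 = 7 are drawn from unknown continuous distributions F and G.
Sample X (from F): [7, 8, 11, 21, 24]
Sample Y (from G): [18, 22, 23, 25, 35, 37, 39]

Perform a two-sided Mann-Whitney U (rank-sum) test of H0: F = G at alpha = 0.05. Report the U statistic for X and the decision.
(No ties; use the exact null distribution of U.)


Step 1: Combine and sort all 12 observations; assign midranks.
sorted (value, group): (7,X), (8,X), (11,X), (18,Y), (21,X), (22,Y), (23,Y), (24,X), (25,Y), (35,Y), (37,Y), (39,Y)
ranks: 7->1, 8->2, 11->3, 18->4, 21->5, 22->6, 23->7, 24->8, 25->9, 35->10, 37->11, 39->12
Step 2: Rank sum for X: R1 = 1 + 2 + 3 + 5 + 8 = 19.
Step 3: U_X = R1 - n1(n1+1)/2 = 19 - 5*6/2 = 19 - 15 = 4.
       U_Y = n1*n2 - U_X = 35 - 4 = 31.
Step 4: No ties, so the exact null distribution of U (based on enumerating the C(12,5) = 792 equally likely rank assignments) gives the two-sided p-value.
Step 5: p-value = 0.030303; compare to alpha = 0.05. reject H0.

U_X = 4, p = 0.030303, reject H0 at alpha = 0.05.


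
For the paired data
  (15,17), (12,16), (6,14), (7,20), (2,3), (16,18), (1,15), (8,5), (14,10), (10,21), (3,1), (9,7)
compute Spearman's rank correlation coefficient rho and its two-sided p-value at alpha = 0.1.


Step 1: Rank x and y separately (midranks; no ties here).
rank(x): 15->11, 12->9, 6->4, 7->5, 2->2, 16->12, 1->1, 8->6, 14->10, 10->8, 3->3, 9->7
rank(y): 17->9, 16->8, 14->6, 20->11, 3->2, 18->10, 15->7, 5->3, 10->5, 21->12, 1->1, 7->4
Step 2: d_i = R_x(i) - R_y(i); compute d_i^2.
  (11-9)^2=4, (9-8)^2=1, (4-6)^2=4, (5-11)^2=36, (2-2)^2=0, (12-10)^2=4, (1-7)^2=36, (6-3)^2=9, (10-5)^2=25, (8-12)^2=16, (3-1)^2=4, (7-4)^2=9
sum(d^2) = 148.
Step 3: rho = 1 - 6*148 / (12*(12^2 - 1)) = 1 - 888/1716 = 0.482517.
Step 4: Under H0, t = rho * sqrt((n-2)/(1-rho^2)) = 1.7421 ~ t(10).
Step 5: Two-sided p-value from the t-distribution with 10 df = 0.112109.
Step 6: alpha = 0.1. fail to reject H0.

rho = 0.4825, p = 0.112109, fail to reject H0 at alpha = 0.1.


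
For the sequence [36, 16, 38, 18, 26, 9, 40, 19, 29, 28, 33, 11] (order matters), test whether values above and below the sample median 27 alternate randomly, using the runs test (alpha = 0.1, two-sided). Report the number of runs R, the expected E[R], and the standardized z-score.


Step 1: Compute median = 27; label A = above, B = below.
Labels in order: ABABBBABAAAB  (n_A = 6, n_B = 6)
Step 2: Count runs R = 8.
Step 3: Under H0 (random ordering), E[R] = 2*n_A*n_B/(n_A+n_B) + 1 = 2*6*6/12 + 1 = 7.0000.
        Var[R] = 2*n_A*n_B*(2*n_A*n_B - n_A - n_B) / ((n_A+n_B)^2 * (n_A+n_B-1)) = 4320/1584 = 2.7273.
        SD[R] = 1.6514.
Step 4: Continuity-corrected z = (R - 0.5 - E[R]) / SD[R] = (8 - 0.5 - 7.0000) / 1.6514 = 0.3028.
Step 5: Two-sided p-value via normal approximation = 2*(1 - Phi(|z|)) = 0.762069.
Step 6: alpha = 0.1. fail to reject H0.

R = 8, z = 0.3028, p = 0.762069, fail to reject H0.


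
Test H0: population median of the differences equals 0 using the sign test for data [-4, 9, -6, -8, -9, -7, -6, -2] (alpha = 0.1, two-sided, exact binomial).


Step 1: Discard zero differences. Original n = 8; n_eff = number of nonzero differences = 8.
Nonzero differences (with sign): -4, +9, -6, -8, -9, -7, -6, -2
Step 2: Count signs: positive = 1, negative = 7.
Step 3: Under H0: P(positive) = 0.5, so the number of positives S ~ Bin(8, 0.5).
Step 4: Two-sided exact p-value = sum of Bin(8,0.5) probabilities at or below the observed probability = 0.070312.
Step 5: alpha = 0.1. reject H0.

n_eff = 8, pos = 1, neg = 7, p = 0.070312, reject H0.


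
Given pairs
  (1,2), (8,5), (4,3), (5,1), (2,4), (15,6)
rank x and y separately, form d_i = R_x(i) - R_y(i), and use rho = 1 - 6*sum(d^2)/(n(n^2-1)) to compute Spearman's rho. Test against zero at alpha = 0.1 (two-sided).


Step 1: Rank x and y separately (midranks; no ties here).
rank(x): 1->1, 8->5, 4->3, 5->4, 2->2, 15->6
rank(y): 2->2, 5->5, 3->3, 1->1, 4->4, 6->6
Step 2: d_i = R_x(i) - R_y(i); compute d_i^2.
  (1-2)^2=1, (5-5)^2=0, (3-3)^2=0, (4-1)^2=9, (2-4)^2=4, (6-6)^2=0
sum(d^2) = 14.
Step 3: rho = 1 - 6*14 / (6*(6^2 - 1)) = 1 - 84/210 = 0.600000.
Step 4: Under H0, t = rho * sqrt((n-2)/(1-rho^2)) = 1.5000 ~ t(4).
Step 5: Two-sided p-value from the t-distribution with 4 df = 0.208000.
Step 6: alpha = 0.1. fail to reject H0.

rho = 0.6000, p = 0.208000, fail to reject H0 at alpha = 0.1.


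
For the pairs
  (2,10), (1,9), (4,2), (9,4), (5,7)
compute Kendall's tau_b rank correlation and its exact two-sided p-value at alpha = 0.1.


Step 1: Enumerate the 10 unordered pairs (i,j) with i<j and classify each by sign(x_j-x_i) * sign(y_j-y_i).
  (1,2):dx=-1,dy=-1->C; (1,3):dx=+2,dy=-8->D; (1,4):dx=+7,dy=-6->D; (1,5):dx=+3,dy=-3->D
  (2,3):dx=+3,dy=-7->D; (2,4):dx=+8,dy=-5->D; (2,5):dx=+4,dy=-2->D; (3,4):dx=+5,dy=+2->C
  (3,5):dx=+1,dy=+5->C; (4,5):dx=-4,dy=+3->D
Step 2: C = 3, D = 7, total pairs = 10.
Step 3: tau = (C - D)/(n(n-1)/2) = (3 - 7)/10 = -0.400000.
Step 4: Exact two-sided p-value (enumerate n! = 120 permutations of y under H0): p = 0.483333.
Step 5: alpha = 0.1. fail to reject H0.

tau_b = -0.4000 (C=3, D=7), p = 0.483333, fail to reject H0.


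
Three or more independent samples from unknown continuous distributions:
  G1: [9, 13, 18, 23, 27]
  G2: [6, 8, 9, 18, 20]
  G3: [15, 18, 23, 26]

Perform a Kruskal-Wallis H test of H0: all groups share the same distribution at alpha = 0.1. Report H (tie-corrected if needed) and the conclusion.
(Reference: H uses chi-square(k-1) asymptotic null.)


Step 1: Combine all N = 14 observations and assign midranks.
sorted (value, group, rank): (6,G2,1), (8,G2,2), (9,G1,3.5), (9,G2,3.5), (13,G1,5), (15,G3,6), (18,G1,8), (18,G2,8), (18,G3,8), (20,G2,10), (23,G1,11.5), (23,G3,11.5), (26,G3,13), (27,G1,14)
Step 2: Sum ranks within each group.
R_1 = 42 (n_1 = 5)
R_2 = 24.5 (n_2 = 5)
R_3 = 38.5 (n_3 = 4)
Step 3: H = 12/(N(N+1)) * sum(R_i^2/n_i) - 3(N+1)
     = 12/(14*15) * (42^2/5 + 24.5^2/5 + 38.5^2/4) - 3*15
     = 0.057143 * 843.413 - 45
     = 3.195000.
Step 4: Ties present; correction factor C = 1 - 36/(14^3 - 14) = 0.986813. Corrected H = 3.195000 / 0.986813 = 3.237695.
Step 5: Under H0, H ~ chi^2(2); p-value = 0.198127.
Step 6: alpha = 0.1. fail to reject H0.

H = 3.2377, df = 2, p = 0.198127, fail to reject H0.


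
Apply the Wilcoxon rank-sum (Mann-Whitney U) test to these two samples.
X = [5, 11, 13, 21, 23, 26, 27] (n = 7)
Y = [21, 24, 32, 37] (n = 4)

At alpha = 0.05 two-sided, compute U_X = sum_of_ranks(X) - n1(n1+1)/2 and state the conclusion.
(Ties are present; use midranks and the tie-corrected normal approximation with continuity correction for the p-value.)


Step 1: Combine and sort all 11 observations; assign midranks.
sorted (value, group): (5,X), (11,X), (13,X), (21,X), (21,Y), (23,X), (24,Y), (26,X), (27,X), (32,Y), (37,Y)
ranks: 5->1, 11->2, 13->3, 21->4.5, 21->4.5, 23->6, 24->7, 26->8, 27->9, 32->10, 37->11
Step 2: Rank sum for X: R1 = 1 + 2 + 3 + 4.5 + 6 + 8 + 9 = 33.5.
Step 3: U_X = R1 - n1(n1+1)/2 = 33.5 - 7*8/2 = 33.5 - 28 = 5.5.
       U_Y = n1*n2 - U_X = 28 - 5.5 = 22.5.
Step 4: Ties are present, so use the tie-corrected normal approximation (with continuity correction) for the p-value.
Step 5: p-value = 0.129695; compare to alpha = 0.05. fail to reject H0.

U_X = 5.5, p = 0.129695, fail to reject H0 at alpha = 0.05.


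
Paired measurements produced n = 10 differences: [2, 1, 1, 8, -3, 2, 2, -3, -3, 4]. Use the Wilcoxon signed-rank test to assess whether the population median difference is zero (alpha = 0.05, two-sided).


Step 1: Drop any zero differences (none here) and take |d_i|.
|d| = [2, 1, 1, 8, 3, 2, 2, 3, 3, 4]
Step 2: Midrank |d_i| (ties get averaged ranks).
ranks: |2|->4, |1|->1.5, |1|->1.5, |8|->10, |3|->7, |2|->4, |2|->4, |3|->7, |3|->7, |4|->9
Step 3: Attach original signs; sum ranks with positive sign and with negative sign.
W+ = 4 + 1.5 + 1.5 + 10 + 4 + 4 + 9 = 34
W- = 7 + 7 + 7 = 21
(Check: W+ + W- = 55 should equal n(n+1)/2 = 55.)
Step 4: Test statistic W = min(W+, W-) = 21.
Step 5: Ties in |d|, so use the tie-corrected normal approximation.
        E[W] = n(n+1)/4 = 10*11/4 = 27.5.
        Tie groups: |d|=1 (t=2), |d|=2 (t=3), |d|=3 (t=3); sum(t^3 - t) = 54.
        Var[W] = n(n+1)(2n+1)/24 - sum(t^3-t)/48 = 2310/24 - 54/48 = 95.125.
        z = (W - E[W]) / sqrt(Var[W]) = (21 - 27.5) / 9.7532 = -0.6664.
        Two-sided p = 2*Phi(z) = 0.505125.
Step 6: alpha = 0.05. fail to reject H0.

W+ = 34, W- = 21, W = min = 21, p = 0.505125, fail to reject H0.


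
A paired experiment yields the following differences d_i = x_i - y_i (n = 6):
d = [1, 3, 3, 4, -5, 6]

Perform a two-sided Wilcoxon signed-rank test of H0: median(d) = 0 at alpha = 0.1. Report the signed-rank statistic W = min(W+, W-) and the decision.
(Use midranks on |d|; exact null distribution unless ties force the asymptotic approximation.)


Step 1: Drop any zero differences (none here) and take |d_i|.
|d| = [1, 3, 3, 4, 5, 6]
Step 2: Midrank |d_i| (ties get averaged ranks).
ranks: |1|->1, |3|->2.5, |3|->2.5, |4|->4, |5|->5, |6|->6
Step 3: Attach original signs; sum ranks with positive sign and with negative sign.
W+ = 1 + 2.5 + 2.5 + 4 + 6 = 16
W- = 5 = 5
(Check: W+ + W- = 21 should equal n(n+1)/2 = 21.)
Step 4: Test statistic W = min(W+, W-) = 5.
Step 5: Ties in |d|, so use the tie-corrected normal approximation.
        E[W] = n(n+1)/4 = 6*7/4 = 10.5.
        Tie groups: |d|=3 (t=2); sum(t^3 - t) = 6.
        Var[W] = n(n+1)(2n+1)/24 - sum(t^3-t)/48 = 546/24 - 6/48 = 22.625.
        z = (W - E[W]) / sqrt(Var[W]) = (5 - 10.5) / 4.7566 = -1.1563.
        Two-sided p = 2*Phi(z) = 0.247561.
Step 6: alpha = 0.1. fail to reject H0.

W+ = 16, W- = 5, W = min = 5, p = 0.247561, fail to reject H0.


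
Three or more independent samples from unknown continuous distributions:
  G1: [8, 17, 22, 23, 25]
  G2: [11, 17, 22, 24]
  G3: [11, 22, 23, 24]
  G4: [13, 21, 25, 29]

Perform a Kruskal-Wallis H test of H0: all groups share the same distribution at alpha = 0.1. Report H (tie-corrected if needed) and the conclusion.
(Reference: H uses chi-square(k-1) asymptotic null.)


Step 1: Combine all N = 17 observations and assign midranks.
sorted (value, group, rank): (8,G1,1), (11,G2,2.5), (11,G3,2.5), (13,G4,4), (17,G1,5.5), (17,G2,5.5), (21,G4,7), (22,G1,9), (22,G2,9), (22,G3,9), (23,G1,11.5), (23,G3,11.5), (24,G2,13.5), (24,G3,13.5), (25,G1,15.5), (25,G4,15.5), (29,G4,17)
Step 2: Sum ranks within each group.
R_1 = 42.5 (n_1 = 5)
R_2 = 30.5 (n_2 = 4)
R_3 = 36.5 (n_3 = 4)
R_4 = 43.5 (n_4 = 4)
Step 3: H = 12/(N(N+1)) * sum(R_i^2/n_i) - 3(N+1)
     = 12/(17*18) * (42.5^2/5 + 30.5^2/4 + 36.5^2/4 + 43.5^2/4) - 3*18
     = 0.039216 * 1399.94 - 54
     = 0.899510.
Step 4: Ties present; correction factor C = 1 - 54/(17^3 - 17) = 0.988971. Corrected H = 0.899510 / 0.988971 = 0.909542.
Step 5: Under H0, H ~ chi^2(3); p-value = 0.823125.
Step 6: alpha = 0.1. fail to reject H0.

H = 0.9095, df = 3, p = 0.823125, fail to reject H0.


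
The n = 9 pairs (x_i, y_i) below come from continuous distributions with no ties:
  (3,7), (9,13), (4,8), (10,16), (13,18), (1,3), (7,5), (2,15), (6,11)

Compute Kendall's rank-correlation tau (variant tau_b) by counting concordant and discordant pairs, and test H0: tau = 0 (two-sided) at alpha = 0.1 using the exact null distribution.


Step 1: Enumerate the 36 unordered pairs (i,j) with i<j and classify each by sign(x_j-x_i) * sign(y_j-y_i).
  (1,2):dx=+6,dy=+6->C; (1,3):dx=+1,dy=+1->C; (1,4):dx=+7,dy=+9->C; (1,5):dx=+10,dy=+11->C
  (1,6):dx=-2,dy=-4->C; (1,7):dx=+4,dy=-2->D; (1,8):dx=-1,dy=+8->D; (1,9):dx=+3,dy=+4->C
  (2,3):dx=-5,dy=-5->C; (2,4):dx=+1,dy=+3->C; (2,5):dx=+4,dy=+5->C; (2,6):dx=-8,dy=-10->C
  (2,7):dx=-2,dy=-8->C; (2,8):dx=-7,dy=+2->D; (2,9):dx=-3,dy=-2->C; (3,4):dx=+6,dy=+8->C
  (3,5):dx=+9,dy=+10->C; (3,6):dx=-3,dy=-5->C; (3,7):dx=+3,dy=-3->D; (3,8):dx=-2,dy=+7->D
  (3,9):dx=+2,dy=+3->C; (4,5):dx=+3,dy=+2->C; (4,6):dx=-9,dy=-13->C; (4,7):dx=-3,dy=-11->C
  (4,8):dx=-8,dy=-1->C; (4,9):dx=-4,dy=-5->C; (5,6):dx=-12,dy=-15->C; (5,7):dx=-6,dy=-13->C
  (5,8):dx=-11,dy=-3->C; (5,9):dx=-7,dy=-7->C; (6,7):dx=+6,dy=+2->C; (6,8):dx=+1,dy=+12->C
  (6,9):dx=+5,dy=+8->C; (7,8):dx=-5,dy=+10->D; (7,9):dx=-1,dy=+6->D; (8,9):dx=+4,dy=-4->D
Step 2: C = 28, D = 8, total pairs = 36.
Step 3: tau = (C - D)/(n(n-1)/2) = (28 - 8)/36 = 0.555556.
Step 4: Exact two-sided p-value (enumerate n! = 362880 permutations of y under H0): p = 0.044615.
Step 5: alpha = 0.1. reject H0.

tau_b = 0.5556 (C=28, D=8), p = 0.044615, reject H0.


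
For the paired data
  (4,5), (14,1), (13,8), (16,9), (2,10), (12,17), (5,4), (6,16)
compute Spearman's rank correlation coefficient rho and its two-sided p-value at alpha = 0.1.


Step 1: Rank x and y separately (midranks; no ties here).
rank(x): 4->2, 14->7, 13->6, 16->8, 2->1, 12->5, 5->3, 6->4
rank(y): 5->3, 1->1, 8->4, 9->5, 10->6, 17->8, 4->2, 16->7
Step 2: d_i = R_x(i) - R_y(i); compute d_i^2.
  (2-3)^2=1, (7-1)^2=36, (6-4)^2=4, (8-5)^2=9, (1-6)^2=25, (5-8)^2=9, (3-2)^2=1, (4-7)^2=9
sum(d^2) = 94.
Step 3: rho = 1 - 6*94 / (8*(8^2 - 1)) = 1 - 564/504 = -0.119048.
Step 4: Under H0, t = rho * sqrt((n-2)/(1-rho^2)) = -0.2937 ~ t(6).
Step 5: Two-sided p-value from the t-distribution with 6 df = 0.778886.
Step 6: alpha = 0.1. fail to reject H0.

rho = -0.1190, p = 0.778886, fail to reject H0 at alpha = 0.1.


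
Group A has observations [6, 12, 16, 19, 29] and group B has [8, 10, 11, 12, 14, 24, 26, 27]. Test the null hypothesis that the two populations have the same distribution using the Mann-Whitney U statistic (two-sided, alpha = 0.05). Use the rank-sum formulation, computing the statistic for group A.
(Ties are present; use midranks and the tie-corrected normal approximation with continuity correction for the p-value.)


Step 1: Combine and sort all 13 observations; assign midranks.
sorted (value, group): (6,X), (8,Y), (10,Y), (11,Y), (12,X), (12,Y), (14,Y), (16,X), (19,X), (24,Y), (26,Y), (27,Y), (29,X)
ranks: 6->1, 8->2, 10->3, 11->4, 12->5.5, 12->5.5, 14->7, 16->8, 19->9, 24->10, 26->11, 27->12, 29->13
Step 2: Rank sum for X: R1 = 1 + 5.5 + 8 + 9 + 13 = 36.5.
Step 3: U_X = R1 - n1(n1+1)/2 = 36.5 - 5*6/2 = 36.5 - 15 = 21.5.
       U_Y = n1*n2 - U_X = 40 - 21.5 = 18.5.
Step 4: Ties are present, so use the tie-corrected normal approximation (with continuity correction) for the p-value.
Step 5: p-value = 0.883458; compare to alpha = 0.05. fail to reject H0.

U_X = 21.5, p = 0.883458, fail to reject H0 at alpha = 0.05.


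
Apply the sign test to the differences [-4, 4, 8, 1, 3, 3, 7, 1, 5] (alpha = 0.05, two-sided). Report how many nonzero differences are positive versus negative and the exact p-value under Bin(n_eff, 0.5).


Step 1: Discard zero differences. Original n = 9; n_eff = number of nonzero differences = 9.
Nonzero differences (with sign): -4, +4, +8, +1, +3, +3, +7, +1, +5
Step 2: Count signs: positive = 8, negative = 1.
Step 3: Under H0: P(positive) = 0.5, so the number of positives S ~ Bin(9, 0.5).
Step 4: Two-sided exact p-value = sum of Bin(9,0.5) probabilities at or below the observed probability = 0.039062.
Step 5: alpha = 0.05. reject H0.

n_eff = 9, pos = 8, neg = 1, p = 0.039062, reject H0.


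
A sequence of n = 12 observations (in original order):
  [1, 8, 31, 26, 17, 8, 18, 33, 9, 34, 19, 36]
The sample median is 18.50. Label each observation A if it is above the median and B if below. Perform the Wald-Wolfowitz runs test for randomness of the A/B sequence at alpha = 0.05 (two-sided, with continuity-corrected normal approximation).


Step 1: Compute median = 18.50; label A = above, B = below.
Labels in order: BBAABBBABAAA  (n_A = 6, n_B = 6)
Step 2: Count runs R = 6.
Step 3: Under H0 (random ordering), E[R] = 2*n_A*n_B/(n_A+n_B) + 1 = 2*6*6/12 + 1 = 7.0000.
        Var[R] = 2*n_A*n_B*(2*n_A*n_B - n_A - n_B) / ((n_A+n_B)^2 * (n_A+n_B-1)) = 4320/1584 = 2.7273.
        SD[R] = 1.6514.
Step 4: Continuity-corrected z = (R + 0.5 - E[R]) / SD[R] = (6 + 0.5 - 7.0000) / 1.6514 = -0.3028.
Step 5: Two-sided p-value via normal approximation = 2*(1 - Phi(|z|)) = 0.762069.
Step 6: alpha = 0.05. fail to reject H0.

R = 6, z = -0.3028, p = 0.762069, fail to reject H0.


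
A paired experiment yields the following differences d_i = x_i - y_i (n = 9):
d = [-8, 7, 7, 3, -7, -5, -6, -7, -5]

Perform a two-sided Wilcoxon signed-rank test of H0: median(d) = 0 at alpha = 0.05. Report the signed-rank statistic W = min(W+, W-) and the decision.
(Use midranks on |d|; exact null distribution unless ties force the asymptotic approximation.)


Step 1: Drop any zero differences (none here) and take |d_i|.
|d| = [8, 7, 7, 3, 7, 5, 6, 7, 5]
Step 2: Midrank |d_i| (ties get averaged ranks).
ranks: |8|->9, |7|->6.5, |7|->6.5, |3|->1, |7|->6.5, |5|->2.5, |6|->4, |7|->6.5, |5|->2.5
Step 3: Attach original signs; sum ranks with positive sign and with negative sign.
W+ = 6.5 + 6.5 + 1 = 14
W- = 9 + 6.5 + 2.5 + 4 + 6.5 + 2.5 = 31
(Check: W+ + W- = 45 should equal n(n+1)/2 = 45.)
Step 4: Test statistic W = min(W+, W-) = 14.
Step 5: Ties in |d|, so use the tie-corrected normal approximation.
        E[W] = n(n+1)/4 = 9*10/4 = 22.5.
        Tie groups: |d|=5 (t=2), |d|=7 (t=4); sum(t^3 - t) = 66.
        Var[W] = n(n+1)(2n+1)/24 - sum(t^3-t)/48 = 1710/24 - 66/48 = 69.875.
        z = (W - E[W]) / sqrt(Var[W]) = (14 - 22.5) / 8.3591 = -1.0169.
        Two-sided p = 2*Phi(z) = 0.309224.
Step 6: alpha = 0.05. fail to reject H0.

W+ = 14, W- = 31, W = min = 14, p = 0.309224, fail to reject H0.
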